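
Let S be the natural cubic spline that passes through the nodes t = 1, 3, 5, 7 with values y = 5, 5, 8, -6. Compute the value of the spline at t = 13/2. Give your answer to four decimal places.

-1.3906

Let σ_i = S''(x_i). Step sizes h_i = 2, 2, 2; slopes of the chords Δ_i = (y_(i+1) - y_i)/h_i = 0, 3/2, -7.
  2·σ_0 + 8·σ_1 + 2·σ_2 = 6(Δ_1 - Δ_0) = 9
  2·σ_1 + 8·σ_2 + 2·σ_3 = 6(Δ_2 - Δ_1) = -51
Natural end conditions: σ_0 = σ_3 = 0.
Hence σ_0 = 0, σ_1 = 29/10, σ_2 = -71/10, σ_3 = 0.
On [5, 7], S(t) = 8 - 34/15·(t - 5) - 71/20·(t - 5)² + 71/120·(t - 5)³.
With (t - 5) = 3/2: S(13/2) = -89/64.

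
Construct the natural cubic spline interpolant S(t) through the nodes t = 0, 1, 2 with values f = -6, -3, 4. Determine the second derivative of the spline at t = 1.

6

With M_i denoting the second derivative at x_i, h_i = 1, 1, and Δ_i = (y_(i+1) − y_i)/h_i = 3, 7:
  1·M_0 + 4·M_1 + 1·M_2 = 6(Δ_1 - Δ_0) = 24
Natural end conditions: M_0 = M_2 = 0.
Solving: M_0 = 0, M_1 = 6, M_2 = 0.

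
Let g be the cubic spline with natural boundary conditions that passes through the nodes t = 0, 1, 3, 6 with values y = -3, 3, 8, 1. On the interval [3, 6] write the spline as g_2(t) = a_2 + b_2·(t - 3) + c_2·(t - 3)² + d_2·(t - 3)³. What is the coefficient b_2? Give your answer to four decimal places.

0.0238

Write M_i for g''(x_i). With h_i = 1, 2, 3 and divided differences Δ_i = 6, 5/2, -7/3, the continuity of g' gives the tridiagonal system
  1·M_0 + 6·M_1 + 2·M_2 = 6(Δ_1 - Δ_0) = -21
  2·M_1 + 10·M_2 + 3·M_3 = 6(Δ_2 - Δ_1) = -29
Natural end conditions: M_0 = M_3 = 0.
Solving the tridiagonal system: M_0 = 0, M_1 = -19/7, M_2 = -33/14, M_3 = 0.
On [3, 6], with g_2(t) = a_2 + b_2·(t - 3) + c_2·(t - 3)² + d_2·(t - 3)³: c_2 = M_2/2 = -33/28, d_2 = (M_3 - M_2)/(6h_2) = 11/84, b_2 = Δ_2 - h_2(2M_2 + M_3)/6 = 1/42.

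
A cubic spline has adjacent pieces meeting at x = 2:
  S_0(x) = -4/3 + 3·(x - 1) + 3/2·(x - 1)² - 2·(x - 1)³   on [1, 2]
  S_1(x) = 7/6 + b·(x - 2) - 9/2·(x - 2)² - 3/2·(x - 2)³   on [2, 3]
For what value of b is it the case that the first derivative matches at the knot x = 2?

0

S_0'(x) = 3 + 3·(x - 1) - 6·(x - 1)², so S_0'(2) = 0. On the right, S_1'(2) = b, so b = 0.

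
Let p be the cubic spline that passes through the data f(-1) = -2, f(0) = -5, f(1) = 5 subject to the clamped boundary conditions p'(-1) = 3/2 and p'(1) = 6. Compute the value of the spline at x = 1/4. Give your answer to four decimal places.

-3.2441

Let m_i = p''(x_i). Step sizes h_i = 1, 1; slopes of the chords Δ_i = (y_(i+1) - y_i)/h_i = -3, 10.
  1·m_0 + 4·m_1 + 1·m_2 = 6(Δ_1 - Δ_0) = 78
Clamped end conditions give two more equations: 2h_0·m_0 + h_0·m_1 = 6(Δ_0 - p'(-1)) = -27 and h_1·m_1 + 2h_1·m_2 = 6(p'(1) - Δ_1) = -24.
Forward elimination and back-substitution give m_0 = -123/4, m_1 = 69/2, m_2 = -117/4.
On [0, 1], p(x) = -5 + 27/8·x + 69/4·x² - 85/8·x³.
With x = 1/4: p(1/4) = -1661/512.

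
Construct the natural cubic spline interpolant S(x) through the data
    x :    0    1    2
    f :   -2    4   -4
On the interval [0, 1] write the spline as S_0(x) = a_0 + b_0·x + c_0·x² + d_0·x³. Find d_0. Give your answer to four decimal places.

With σ_i denoting the second derivative at x_i, h_i = 1, 1, and Δ_i = (y_(i+1) − y_i)/h_i = 6, -8:
  1·σ_0 + 4·σ_1 + 1·σ_2 = 6(Δ_1 - Δ_0) = -84
Natural end conditions: σ_0 = σ_2 = 0.
Forward elimination and back-substitution give σ_0 = 0, σ_1 = -21, σ_2 = 0.
On [0, 1], with S_0(x) = a_0 + b_0·x + c_0·x² + d_0·x³: c_0 = σ_0/2 = 0, d_0 = (σ_1 - σ_0)/(6h_0) = -7/2, b_0 = Δ_0 - h_0(2σ_0 + σ_1)/6 = 19/2.

-3.5000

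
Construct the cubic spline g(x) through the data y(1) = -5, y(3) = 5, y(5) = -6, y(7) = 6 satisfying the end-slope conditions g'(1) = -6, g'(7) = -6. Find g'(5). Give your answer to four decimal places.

Put σ_i = g'' at the i-th knot. Here h = (2, 2, 2) and Δ = (5, -11/2, 6), so the interior equations h_(i-1)·σ_(i-1) + 2(h_(i-1)+h_i)·σ_i + h_i·σ_(i+1) = 6(Δ_i − Δ_(i-1)) read
  2·σ_0 + 8·σ_1 + 2·σ_2 = 6(Δ_1 - Δ_0) = -63
  2·σ_1 + 8·σ_2 + 2·σ_3 = 6(Δ_2 - Δ_1) = 69
Clamped end conditions give two more equations: 2h_0·σ_0 + h_0·σ_1 = 6(Δ_0 - g'(1)) = 66 and h_2·σ_2 + 2h_2·σ_3 = 6(g'(7) - Δ_2) = -72.
Solving: σ_0 = 263/10, σ_1 = -98/5, σ_2 = 103/5, σ_3 = -283/10.
On [5, 7], g'(x) = b_2 + 2c_2·(x - 5) + 3d_2·(x - 5)² with b_2 = Δ_2 - h_2(2σ_2 + σ_3)/6 = 17/10, c_2 = σ_2/2 = 103/10, d_2 = (σ_3 - σ_2)/(6h_2) = -163/40. So g'(5) = 17/10.

1.7000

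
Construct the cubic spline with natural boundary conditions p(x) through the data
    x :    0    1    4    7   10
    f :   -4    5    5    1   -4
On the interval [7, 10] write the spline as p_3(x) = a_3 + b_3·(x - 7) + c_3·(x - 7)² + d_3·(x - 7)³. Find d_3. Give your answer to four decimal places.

With m_i denoting the second derivative at x_i, h_i = 1, 3, 3, 3, and Δ_i = (y_(i+1) − y_i)/h_i = 9, 0, -4/3, -5/3:
  1·m_0 + 8·m_1 + 3·m_2 = 6(Δ_1 - Δ_0) = -54
  3·m_1 + 12·m_2 + 3·m_3 = 6(Δ_2 - Δ_1) = -8
  3·m_2 + 12·m_3 + 3·m_4 = 6(Δ_3 - Δ_2) = -2
Natural end conditions: m_0 = m_4 = 0.
Hence m_0 = 0, m_1 = -65/9, m_2 = 34/27, m_3 = -13/27, m_4 = 0.
On [7, 10], with p_3(x) = a_3 + b_3·(x - 7) + c_3·(x - 7)² + d_3·(x - 7)³: c_3 = m_3/2 = -13/54, d_3 = (m_4 - m_3)/(6h_3) = 13/486, b_3 = Δ_3 - h_3(2m_3 + m_4)/6 = -32/27.

0.0267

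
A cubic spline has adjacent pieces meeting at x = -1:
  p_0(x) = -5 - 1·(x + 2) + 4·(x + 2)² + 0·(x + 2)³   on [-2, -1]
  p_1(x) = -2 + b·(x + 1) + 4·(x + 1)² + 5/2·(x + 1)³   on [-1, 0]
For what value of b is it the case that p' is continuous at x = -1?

7

p_0'(x) = -1 + 8·(x + 2) + 0·(x + 2)², so p_0'(-1) = 7. On the right, p_1'(-1) = b, so b = 7.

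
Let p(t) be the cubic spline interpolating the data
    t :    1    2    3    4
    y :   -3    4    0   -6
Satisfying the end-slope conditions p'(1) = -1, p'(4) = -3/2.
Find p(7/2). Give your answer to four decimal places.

Let M_i = p''(x_i). Step sizes h_i = 1, 1, 1; slopes of the chords Δ_i = (y_(i+1) - y_i)/h_i = 7, -4, -6.
  1·M_0 + 4·M_1 + 1·M_2 = 6(Δ_1 - Δ_0) = -66
  1·M_1 + 4·M_2 + 1·M_3 = 6(Δ_2 - Δ_1) = -12
Clamped end conditions give two more equations: 2h_0·M_0 + h_0·M_1 = 6(Δ_0 - p'(1)) = 48 and h_2·M_2 + 2h_2·M_3 = 6(p'(4) - Δ_2) = 27.
Solving: M_0 = 553/15, M_1 = -386/15, M_2 = 1/15, M_3 = 202/15.
On [3, 4], p(t) = 0 - 124/15·(t - 3) + 1/30·(t - 3)² + 67/30·(t - 3)³.
With (t - 3) = 1/2: p(7/2) = -923/240.

-3.8458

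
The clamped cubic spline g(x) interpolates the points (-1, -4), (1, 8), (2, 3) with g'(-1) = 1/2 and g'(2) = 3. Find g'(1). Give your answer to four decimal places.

-3.0833

With M_i denoting the second derivative at x_i, h_i = 2, 1, and Δ_i = (y_(i+1) − y_i)/h_i = 6, -5:
  2·M_0 + 6·M_1 + 1·M_2 = 6(Δ_1 - Δ_0) = -66
Clamped end conditions give two more equations: 2h_0·M_0 + h_0·M_1 = 6(Δ_0 - g'(-1)) = 33 and h_1·M_1 + 2h_1·M_2 = 6(g'(2) - Δ_1) = 48.
Solving: M_0 = 241/12, M_1 = -71/3, M_2 = 215/6.
On [1, 2], g'(x) = b_1 + 2c_1·(x - 1) + 3d_1·(x - 1)² with b_1 = Δ_1 - h_1(2M_1 + M_2)/6 = -37/12, c_1 = M_1/2 = -71/6, d_1 = (M_2 - M_1)/(6h_1) = 119/12. So g'(1) = -37/12.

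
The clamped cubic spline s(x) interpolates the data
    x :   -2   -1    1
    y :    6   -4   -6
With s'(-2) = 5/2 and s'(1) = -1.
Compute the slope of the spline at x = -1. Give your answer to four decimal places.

With M_i denoting the second derivative at x_i, h_i = 1, 2, and Δ_i = (y_(i+1) − y_i)/h_i = -10, -1:
  1·M_0 + 6·M_1 + 2·M_2 = 6(Δ_1 - Δ_0) = 54
Clamped end conditions give two more equations: 2h_0·M_0 + h_0·M_1 = 6(Δ_0 - s'(-2)) = -75 and h_1·M_1 + 2h_1·M_2 = 6(s'(1) - Δ_1) = 0.
Forward elimination and back-substitution give M_0 = -143/3, M_1 = 61/3, M_2 = -61/6.
On [-1, 1], s'(x) = b_1 + 2c_1·(x + 1) + 3d_1·(x + 1)² with b_1 = Δ_1 - h_1(2M_1 + M_2)/6 = -67/6, c_1 = M_1/2 = 61/6, d_1 = (M_2 - M_1)/(6h_1) = -61/24. So s'(-1) = -67/6.

-11.1667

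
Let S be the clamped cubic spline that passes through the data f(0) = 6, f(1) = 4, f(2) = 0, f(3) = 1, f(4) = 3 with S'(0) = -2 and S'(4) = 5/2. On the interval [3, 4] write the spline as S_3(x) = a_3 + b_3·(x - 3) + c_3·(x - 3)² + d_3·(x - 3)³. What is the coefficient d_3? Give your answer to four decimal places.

0.5982

Put M_i = S'' at the i-th knot. Here h = (1, 1, 1, 1) and Δ = (-2, -4, 1, 2), so the interior equations h_(i-1)·M_(i-1) + 2(h_(i-1)+h_i)·M_i + h_i·M_(i+1) = 6(Δ_i − Δ_(i-1)) read
  1·M_0 + 4·M_1 + 1·M_2 = 6(Δ_1 - Δ_0) = -12
  1·M_1 + 4·M_2 + 1·M_3 = 6(Δ_2 - Δ_1) = 30
  1·M_2 + 4·M_3 + 1·M_4 = 6(Δ_3 - Δ_2) = 6
Clamped end conditions give two more equations: 2h_0·M_0 + h_0·M_1 = 6(Δ_0 - S'(0)) = 0 and h_3·M_3 + 2h_3·M_4 = 6(S'(4) - Δ_3) = 3.
Solving: M_0 = 171/56, M_1 = -171/28, M_2 = 75/8, M_3 = -39/28, M_4 = 123/56.
On [3, 4], with S_3(x) = a_3 + b_3·(x - 3) + c_3·(x - 3)² + d_3·(x - 3)³: c_3 = M_3/2 = -39/56, d_3 = (M_4 - M_3)/(6h_3) = 67/112, b_3 = Δ_3 - h_3(2M_3 + M_4)/6 = 235/112.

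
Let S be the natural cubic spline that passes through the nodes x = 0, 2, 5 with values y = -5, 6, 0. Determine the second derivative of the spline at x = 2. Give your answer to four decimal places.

Put m_i = S'' at the i-th knot. Here h = (2, 3) and Δ = (11/2, -2), so the interior equations h_(i-1)·m_(i-1) + 2(h_(i-1)+h_i)·m_i + h_i·m_(i+1) = 6(Δ_i − Δ_(i-1)) read
  2·m_0 + 10·m_1 + 3·m_2 = 6(Δ_1 - Δ_0) = -45
Natural end conditions: m_0 = m_2 = 0.
Solving: m_0 = 0, m_1 = -9/2, m_2 = 0.

-4.5000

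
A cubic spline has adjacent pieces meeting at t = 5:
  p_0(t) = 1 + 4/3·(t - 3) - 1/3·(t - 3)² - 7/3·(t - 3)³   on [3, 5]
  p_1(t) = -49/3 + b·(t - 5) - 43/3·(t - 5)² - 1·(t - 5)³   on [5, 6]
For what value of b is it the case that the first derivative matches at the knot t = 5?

-28

p_0'(t) = 4/3 - 2/3·(t - 3) - 7·(t - 3)², so p_0'(5) = -28. On the right, p_1'(5) = b, so b = -28.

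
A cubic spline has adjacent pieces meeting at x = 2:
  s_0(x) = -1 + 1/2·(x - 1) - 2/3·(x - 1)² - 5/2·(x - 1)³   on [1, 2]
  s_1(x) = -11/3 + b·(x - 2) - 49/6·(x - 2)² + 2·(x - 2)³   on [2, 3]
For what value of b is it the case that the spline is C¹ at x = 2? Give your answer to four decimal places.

s_0'(x) = 1/2 - 4/3·(x - 1) - 15/2·(x - 1)², so s_0'(2) = -25/3. On the right, s_1'(2) = b, so b = -25/3.

-8.3333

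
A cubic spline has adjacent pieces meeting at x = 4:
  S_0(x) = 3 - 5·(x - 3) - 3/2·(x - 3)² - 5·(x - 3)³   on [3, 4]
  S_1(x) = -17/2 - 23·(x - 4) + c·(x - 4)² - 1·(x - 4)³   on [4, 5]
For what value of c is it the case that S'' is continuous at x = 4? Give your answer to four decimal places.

S_0''(x) = -3 - 30·(x - 3), so S_0''(4) = -33. On the right, S_1''(4) = 2c, so c = -33/2.

-16.5000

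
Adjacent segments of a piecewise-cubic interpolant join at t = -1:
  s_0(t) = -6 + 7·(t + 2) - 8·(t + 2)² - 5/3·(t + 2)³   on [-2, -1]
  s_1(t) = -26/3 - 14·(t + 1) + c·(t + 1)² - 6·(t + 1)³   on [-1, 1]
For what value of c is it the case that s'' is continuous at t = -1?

-13

s_0''(t) = -16 - 10·(t + 2), so s_0''(-1) = -26. On the right, s_1''(-1) = 2c, so c = -13.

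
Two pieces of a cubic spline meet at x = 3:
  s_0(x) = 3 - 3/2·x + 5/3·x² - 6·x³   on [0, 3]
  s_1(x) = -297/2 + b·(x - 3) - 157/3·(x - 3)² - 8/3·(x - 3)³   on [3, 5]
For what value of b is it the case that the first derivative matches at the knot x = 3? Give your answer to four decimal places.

s_0'(x) = -3/2 + 10/3·x - 18·x², so s_0'(3) = -307/2. On the right, s_1'(3) = b, so b = -307/2.

-153.5000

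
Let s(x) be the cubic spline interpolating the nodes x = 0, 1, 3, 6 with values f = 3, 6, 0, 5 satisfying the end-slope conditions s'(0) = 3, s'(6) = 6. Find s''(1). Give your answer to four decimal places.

-7.8596

Put σ_i = s'' at the i-th knot. Here h = (1, 2, 3) and Δ = (3, -3, 5/3), so the interior equations h_(i-1)·σ_(i-1) + 2(h_(i-1)+h_i)·σ_i + h_i·σ_(i+1) = 6(Δ_i − Δ_(i-1)) read
  1·σ_0 + 6·σ_1 + 2·σ_2 = 6(Δ_1 - Δ_0) = -36
  2·σ_1 + 10·σ_2 + 3·σ_3 = 6(Δ_2 - Δ_1) = 28
Clamped end conditions give two more equations: 2h_0·σ_0 + h_0·σ_1 = 6(Δ_0 - s'(0)) = 0 and h_2·σ_2 + 2h_2·σ_3 = 6(s'(6) - Δ_2) = 26.
Forward elimination and back-substitution give σ_0 = 224/57, σ_1 = -448/57, σ_2 = 206/57, σ_3 = 48/19.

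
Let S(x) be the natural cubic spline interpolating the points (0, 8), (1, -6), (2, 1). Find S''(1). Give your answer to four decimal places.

31.5000

With m_i denoting the second derivative at x_i, h_i = 1, 1, and Δ_i = (y_(i+1) − y_i)/h_i = -14, 7:
  1·m_0 + 4·m_1 + 1·m_2 = 6(Δ_1 - Δ_0) = 126
Natural end conditions: m_0 = m_2 = 0.
Hence m_0 = 0, m_1 = 63/2, m_2 = 0.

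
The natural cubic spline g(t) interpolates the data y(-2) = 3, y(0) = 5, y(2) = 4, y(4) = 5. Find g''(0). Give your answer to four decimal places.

-1.4000

Write m_i for g''(x_i). With h_i = 2, 2, 2 and divided differences Δ_i = 1, -1/2, 1/2, the continuity of g' gives the tridiagonal system
  2·m_0 + 8·m_1 + 2·m_2 = 6(Δ_1 - Δ_0) = -9
  2·m_1 + 8·m_2 + 2·m_3 = 6(Δ_2 - Δ_1) = 6
Natural end conditions: m_0 = m_3 = 0.
Solving: m_0 = 0, m_1 = -7/5, m_2 = 11/10, m_3 = 0.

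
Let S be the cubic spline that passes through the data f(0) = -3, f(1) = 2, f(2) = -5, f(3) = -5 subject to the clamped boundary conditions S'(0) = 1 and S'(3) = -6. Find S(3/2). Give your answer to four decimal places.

-1.1667

Write M_i for S''(x_i). With h_i = 1, 1, 1 and divided differences Δ_i = 5, -7, 0, the continuity of S' gives the tridiagonal system
  1·M_0 + 4·M_1 + 1·M_2 = 6(Δ_1 - Δ_0) = -72
  1·M_1 + 4·M_2 + 1·M_3 = 6(Δ_2 - Δ_1) = 42
Clamped end conditions give two more equations: 2h_0·M_0 + h_0·M_1 = 6(Δ_0 - S'(0)) = 24 and h_2·M_2 + 2h_2·M_3 = 6(S'(3) - Δ_2) = -36.
Forward elimination and back-substitution give M_0 = 416/15, M_1 = -472/15, M_2 = 392/15, M_3 = -466/15.
On [1, 2], S(x) = 2 - 13/15·(x - 1) - 236/15·(x - 1)² + 48/5·(x - 1)³.
With (x - 1) = 1/2: S(3/2) = -7/6.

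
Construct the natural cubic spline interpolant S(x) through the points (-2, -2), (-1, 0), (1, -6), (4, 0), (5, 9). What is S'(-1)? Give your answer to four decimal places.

Put σ_i = S'' at the i-th knot. Here h = (1, 2, 3, 1) and Δ = (2, -3, 2, 9), so the interior equations h_(i-1)·σ_(i-1) + 2(h_(i-1)+h_i)·σ_i + h_i·σ_(i+1) = 6(Δ_i − Δ_(i-1)) read
  1·σ_0 + 6·σ_1 + 2·σ_2 = 6(Δ_1 - Δ_0) = -30
  2·σ_1 + 10·σ_2 + 3·σ_3 = 6(Δ_2 - Δ_1) = 30
  3·σ_2 + 8·σ_3 + 1·σ_4 = 6(Δ_3 - Δ_2) = 42
Natural end conditions: σ_0 = σ_4 = 0.
Solving: σ_0 = 0, σ_1 = -1179/197, σ_2 = 582/197, σ_3 = 816/197, σ_4 = 0.
On [-1, 1], S'(x) = b_1 + 2c_1·(x + 1) + 3d_1·(x + 1)² with b_1 = Δ_1 - h_1(2σ_1 + σ_2)/6 = 1/197, c_1 = σ_1/2 = -1179/394, d_1 = (σ_2 - σ_1)/(6h_1) = 587/788. So S'(-1) = 1/197.

0.0051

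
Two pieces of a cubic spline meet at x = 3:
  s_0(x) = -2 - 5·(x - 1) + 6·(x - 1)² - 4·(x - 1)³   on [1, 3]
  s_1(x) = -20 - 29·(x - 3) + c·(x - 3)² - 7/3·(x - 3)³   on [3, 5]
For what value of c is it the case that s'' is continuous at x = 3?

-18

s_0''(x) = 12 - 24·(x - 1), so s_0''(3) = -36. On the right, s_1''(3) = 2c, so c = -18.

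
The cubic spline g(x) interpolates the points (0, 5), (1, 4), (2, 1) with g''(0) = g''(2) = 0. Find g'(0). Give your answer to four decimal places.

-0.5000

Write M_i for g''(x_i). With h_i = 1, 1 and divided differences Δ_i = -1, -3, the continuity of g' gives the tridiagonal system
  1·M_0 + 4·M_1 + 1·M_2 = 6(Δ_1 - Δ_0) = -12
Natural end conditions: M_0 = M_2 = 0.
Solving: M_0 = 0, M_1 = -3, M_2 = 0.
On [0, 1], g'(x) = b_0 + 2c_0·x + 3d_0·x² with b_0 = Δ_0 - h_0(2M_0 + M_1)/6 = -1/2, c_0 = M_0/2 = 0, d_0 = (M_1 - M_0)/(6h_0) = -1/2. So g'(0) = -1/2.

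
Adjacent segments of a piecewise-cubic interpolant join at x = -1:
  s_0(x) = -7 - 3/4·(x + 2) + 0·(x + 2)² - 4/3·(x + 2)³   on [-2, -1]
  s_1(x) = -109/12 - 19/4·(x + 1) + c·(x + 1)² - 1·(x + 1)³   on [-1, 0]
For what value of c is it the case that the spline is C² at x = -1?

-4

s_0''(x) = 0 - 8·(x + 2), so s_0''(-1) = -8. On the right, s_1''(-1) = 2c, so c = -4.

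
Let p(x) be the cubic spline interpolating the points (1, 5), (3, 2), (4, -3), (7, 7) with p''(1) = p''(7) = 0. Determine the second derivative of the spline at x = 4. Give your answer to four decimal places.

Let σ_i = p''(x_i). Step sizes h_i = 2, 1, 3; slopes of the chords Δ_i = (y_(i+1) - y_i)/h_i = -3/2, -5, 10/3.
  2·σ_0 + 6·σ_1 + 1·σ_2 = 6(Δ_1 - Δ_0) = -21
  1·σ_1 + 8·σ_2 + 3·σ_3 = 6(Δ_2 - Δ_1) = 50
Natural end conditions: σ_0 = σ_3 = 0.
Solving the tridiagonal system: σ_0 = 0, σ_1 = -218/47, σ_2 = 321/47, σ_3 = 0.

6.8298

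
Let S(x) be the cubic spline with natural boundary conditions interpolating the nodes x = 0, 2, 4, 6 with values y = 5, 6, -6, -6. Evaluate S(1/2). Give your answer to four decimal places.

6.2500

Let m_i = S''(x_i). Step sizes h_i = 2, 2, 2; slopes of the chords Δ_i = (y_(i+1) - y_i)/h_i = 1/2, -6, 0.
  2·m_0 + 8·m_1 + 2·m_2 = 6(Δ_1 - Δ_0) = -39
  2·m_1 + 8·m_2 + 2·m_3 = 6(Δ_2 - Δ_1) = 36
Natural end conditions: m_0 = m_3 = 0.
Solving the tridiagonal system: m_0 = 0, m_1 = -32/5, m_2 = 61/10, m_3 = 0.
On [0, 2], S(x) = 5 + 79/30·x + 0·x² - 8/15·x³.
With x = 1/2: S(1/2) = 25/4.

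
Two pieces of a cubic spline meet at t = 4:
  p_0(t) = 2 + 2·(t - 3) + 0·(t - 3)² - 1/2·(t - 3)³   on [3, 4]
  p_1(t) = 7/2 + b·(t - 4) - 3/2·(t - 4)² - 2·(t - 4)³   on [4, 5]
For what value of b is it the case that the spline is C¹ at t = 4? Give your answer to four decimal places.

0.5000

p_0'(t) = 2 + 0·(t - 3) - 3/2·(t - 3)², so p_0'(4) = 1/2. On the right, p_1'(4) = b, so b = 1/2.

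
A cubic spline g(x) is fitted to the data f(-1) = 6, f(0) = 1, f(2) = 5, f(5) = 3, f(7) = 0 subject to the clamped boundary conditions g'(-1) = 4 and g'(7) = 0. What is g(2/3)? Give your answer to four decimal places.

With m_i denoting the second derivative at x_i, h_i = 1, 2, 3, 2, and Δ_i = (y_(i+1) − y_i)/h_i = -5, 2, -2/3, -3/2:
  1·m_0 + 6·m_1 + 2·m_2 = 6(Δ_1 - Δ_0) = 42
  2·m_1 + 10·m_2 + 3·m_3 = 6(Δ_2 - Δ_1) = -16
  3·m_2 + 10·m_3 + 2·m_4 = 6(Δ_3 - Δ_2) = -5
Clamped end conditions give two more equations: 2h_0·m_0 + h_0·m_1 = 6(Δ_0 - g'(-1)) = -54 and h_3·m_3 + 2h_3·m_4 = 6(g'(7) - Δ_3) = 9.
Forward elimination and back-substitution give m_0 = -9311/273, m_1 = 3880/273, m_2 = -2503/546, m_3 = 43/91, m_4 = 733/364.
On [0, 2], g(x) = 1 - 3247/546·x + 1940/273·x² - 3421/2184·x³.
With x = 2/3: g(2/3) = -1993/7371.

-0.2704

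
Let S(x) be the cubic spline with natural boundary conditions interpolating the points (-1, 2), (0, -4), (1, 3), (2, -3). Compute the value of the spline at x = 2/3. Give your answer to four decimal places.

With M_i denoting the second derivative at x_i, h_i = 1, 1, 1, and Δ_i = (y_(i+1) − y_i)/h_i = -6, 7, -6:
  1·M_0 + 4·M_1 + 1·M_2 = 6(Δ_1 - Δ_0) = 78
  1·M_1 + 4·M_2 + 1·M_3 = 6(Δ_2 - Δ_1) = -78
Natural end conditions: M_0 = M_3 = 0.
Forward elimination and back-substitution give M_0 = 0, M_1 = 26, M_2 = -26, M_3 = 0.
On [0, 1], S(x) = -4 + 8/3·x + 13·x² - 26/3·x³.
With x = 2/3: S(2/3) = 80/81.

0.9877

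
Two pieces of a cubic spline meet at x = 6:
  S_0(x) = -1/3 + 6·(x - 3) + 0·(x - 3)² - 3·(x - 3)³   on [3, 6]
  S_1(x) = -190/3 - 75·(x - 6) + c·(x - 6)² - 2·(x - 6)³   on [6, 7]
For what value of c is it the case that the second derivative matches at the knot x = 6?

-27

S_0''(x) = 0 - 18·(x - 3), so S_0''(6) = -54. On the right, S_1''(6) = 2c, so c = -27.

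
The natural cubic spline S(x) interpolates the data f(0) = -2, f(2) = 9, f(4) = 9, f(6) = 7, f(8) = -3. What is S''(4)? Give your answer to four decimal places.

1.1786

With m_i denoting the second derivative at x_i, h_i = 2, 2, 2, 2, and Δ_i = (y_(i+1) − y_i)/h_i = 11/2, 0, -1, -5:
  2·m_0 + 8·m_1 + 2·m_2 = 6(Δ_1 - Δ_0) = -33
  2·m_1 + 8·m_2 + 2·m_3 = 6(Δ_2 - Δ_1) = -6
  2·m_2 + 8·m_3 + 2·m_4 = 6(Δ_3 - Δ_2) = -24
Natural end conditions: m_0 = m_4 = 0.
Solving the tridiagonal system: m_0 = 0, m_1 = -495/112, m_2 = 33/28, m_3 = -369/112, m_4 = 0.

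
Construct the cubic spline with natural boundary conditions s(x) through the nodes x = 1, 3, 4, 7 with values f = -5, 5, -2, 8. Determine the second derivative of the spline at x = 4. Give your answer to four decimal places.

9.4468

With σ_i denoting the second derivative at x_i, h_i = 2, 1, 3, and Δ_i = (y_(i+1) − y_i)/h_i = 5, -7, 10/3:
  2·σ_0 + 6·σ_1 + 1·σ_2 = 6(Δ_1 - Δ_0) = -72
  1·σ_1 + 8·σ_2 + 3·σ_3 = 6(Δ_2 - Δ_1) = 62
Natural end conditions: σ_0 = σ_3 = 0.
Solving the tridiagonal system: σ_0 = 0, σ_1 = -638/47, σ_2 = 444/47, σ_3 = 0.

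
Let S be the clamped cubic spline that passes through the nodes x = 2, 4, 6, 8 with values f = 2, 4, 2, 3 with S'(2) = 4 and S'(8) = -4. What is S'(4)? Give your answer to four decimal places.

With M_i denoting the second derivative at x_i, h_i = 2, 2, 2, and Δ_i = (y_(i+1) − y_i)/h_i = 1, -1, 1/2:
  2·M_0 + 8·M_1 + 2·M_2 = 6(Δ_1 - Δ_0) = -12
  2·M_1 + 8·M_2 + 2·M_3 = 6(Δ_2 - Δ_1) = 9
Clamped end conditions give two more equations: 2h_0·M_0 + h_0·M_1 = 6(Δ_0 - S'(2)) = -18 and h_2·M_2 + 2h_2·M_3 = 6(S'(8) - Δ_2) = -27.
Forward elimination and back-substitution give M_0 = -113/30, M_1 = -22/15, M_2 = 109/30, M_3 = -257/30.
On [4, 6], S'(x) = b_1 + 2c_1·(x - 4) + 3d_1·(x - 4)² with b_1 = Δ_1 - h_1(2M_1 + M_2)/6 = -37/30, c_1 = M_1/2 = -11/15, d_1 = (M_2 - M_1)/(6h_1) = 17/40. So S'(4) = -37/30.

-1.2333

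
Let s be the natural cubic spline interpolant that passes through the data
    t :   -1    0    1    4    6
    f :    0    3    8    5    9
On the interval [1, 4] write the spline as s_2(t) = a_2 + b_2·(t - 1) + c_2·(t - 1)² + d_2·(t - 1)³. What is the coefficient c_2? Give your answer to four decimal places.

-3.2409

Let M_i = s''(x_i). Step sizes h_i = 1, 1, 3, 2; slopes of the chords Δ_i = (y_(i+1) - y_i)/h_i = 3, 5, -1, 2.
  1·M_0 + 4·M_1 + 1·M_2 = 6(Δ_1 - Δ_0) = 12
  1·M_1 + 8·M_2 + 3·M_3 = 6(Δ_2 - Δ_1) = -36
  3·M_2 + 10·M_3 + 2·M_4 = 6(Δ_3 - Δ_2) = 18
Natural end conditions: M_0 = M_4 = 0.
Hence M_0 = 0, M_1 = 633/137, M_2 = -888/137, M_3 = 513/137, M_4 = 0.
On [1, 4], with s_2(t) = a_2 + b_2·(t - 1) + c_2·(t - 1)² + d_2·(t - 1)³: c_2 = M_2/2 = -444/137, d_2 = (M_3 - M_2)/(6h_2) = 467/822, b_2 = Δ_2 - h_2(2M_2 + M_3)/6 = 989/274.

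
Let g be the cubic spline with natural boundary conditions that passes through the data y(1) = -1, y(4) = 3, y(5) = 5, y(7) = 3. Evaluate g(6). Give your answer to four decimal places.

With M_i denoting the second derivative at x_i, h_i = 3, 1, 2, and Δ_i = (y_(i+1) − y_i)/h_i = 4/3, 2, -1:
  3·M_0 + 8·M_1 + 1·M_2 = 6(Δ_1 - Δ_0) = 4
  1·M_1 + 6·M_2 + 2·M_3 = 6(Δ_2 - Δ_1) = -18
Natural end conditions: M_0 = M_3 = 0.
Hence M_0 = 0, M_1 = 42/47, M_2 = -148/47, M_3 = 0.
On [5, 7], g(x) = 5 + 155/141·(x - 5) - 74/47·(x - 5)² + 37/141·(x - 5)³.
With (x - 5) = 1: g(6) = 225/47.

4.7872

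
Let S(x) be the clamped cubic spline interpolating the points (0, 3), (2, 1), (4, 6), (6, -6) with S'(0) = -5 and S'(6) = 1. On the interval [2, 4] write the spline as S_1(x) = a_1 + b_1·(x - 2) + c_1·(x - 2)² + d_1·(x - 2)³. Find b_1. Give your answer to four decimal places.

3.3000

Put M_i = S'' at the i-th knot. Here h = (2, 2, 2) and Δ = (-1, 5/2, -6), so the interior equations h_(i-1)·M_(i-1) + 2(h_(i-1)+h_i)·M_i + h_i·M_(i+1) = 6(Δ_i − Δ_(i-1)) read
  2·M_0 + 8·M_1 + 2·M_2 = 6(Δ_1 - Δ_0) = 21
  2·M_1 + 8·M_2 + 2·M_3 = 6(Δ_2 - Δ_1) = -51
Clamped end conditions give two more equations: 2h_0·M_0 + h_0·M_1 = 6(Δ_0 - S'(0)) = 24 and h_2·M_2 + 2h_2·M_3 = 6(S'(6) - Δ_2) = 42.
Solving: M_0 = 37/10, M_1 = 23/5, M_2 = -58/5, M_3 = 163/10.
On [2, 4], with S_1(x) = a_1 + b_1·(x - 2) + c_1·(x - 2)² + d_1·(x - 2)³: c_1 = M_1/2 = 23/10, d_1 = (M_2 - M_1)/(6h_1) = -27/20, b_1 = Δ_1 - h_1(2M_1 + M_2)/6 = 33/10.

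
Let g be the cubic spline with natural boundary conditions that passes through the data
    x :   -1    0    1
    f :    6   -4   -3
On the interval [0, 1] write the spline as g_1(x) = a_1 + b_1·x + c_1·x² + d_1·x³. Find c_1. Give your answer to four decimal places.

8.2500

Put m_i = g'' at the i-th knot. Here h = (1, 1) and Δ = (-10, 1), so the interior equations h_(i-1)·m_(i-1) + 2(h_(i-1)+h_i)·m_i + h_i·m_(i+1) = 6(Δ_i − Δ_(i-1)) read
  1·m_0 + 4·m_1 + 1·m_2 = 6(Δ_1 - Δ_0) = 66
Natural end conditions: m_0 = m_2 = 0.
Hence m_0 = 0, m_1 = 33/2, m_2 = 0.
On [0, 1], with g_1(x) = a_1 + b_1·x + c_1·x² + d_1·x³: c_1 = m_1/2 = 33/4, d_1 = (m_2 - m_1)/(6h_1) = -11/4, b_1 = Δ_1 - h_1(2m_1 + m_2)/6 = -9/2.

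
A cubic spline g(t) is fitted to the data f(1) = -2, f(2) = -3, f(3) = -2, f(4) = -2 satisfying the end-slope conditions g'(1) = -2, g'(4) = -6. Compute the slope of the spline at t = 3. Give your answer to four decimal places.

With m_i denoting the second derivative at x_i, h_i = 1, 1, 1, and Δ_i = (y_(i+1) − y_i)/h_i = -1, 1, 0:
  1·m_0 + 4·m_1 + 1·m_2 = 6(Δ_1 - Δ_0) = 12
  1·m_1 + 4·m_2 + 1·m_3 = 6(Δ_2 - Δ_1) = -6
Clamped end conditions give two more equations: 2h_0·m_0 + h_0·m_1 = 6(Δ_0 - g'(1)) = 6 and h_2·m_2 + 2h_2·m_3 = 6(g'(4) - Δ_2) = -36.
Solving the tridiagonal system: m_0 = 32/15, m_1 = 26/15, m_2 = 44/15, m_3 = -292/15.
On [3, 4], g'(t) = b_2 + 2c_2·(t - 3) + 3d_2·(t - 3)² with b_2 = Δ_2 - h_2(2m_2 + m_3)/6 = 34/15, c_2 = m_2/2 = 22/15, d_2 = (m_3 - m_2)/(6h_2) = -56/15. So g'(3) = 34/15.

2.2667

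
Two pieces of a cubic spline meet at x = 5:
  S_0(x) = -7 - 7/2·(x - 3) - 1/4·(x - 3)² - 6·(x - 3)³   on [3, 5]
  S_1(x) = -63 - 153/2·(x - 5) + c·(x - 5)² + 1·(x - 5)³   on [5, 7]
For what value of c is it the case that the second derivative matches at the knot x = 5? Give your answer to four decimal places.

S_0''(x) = -1/2 - 36·(x - 3), so S_0''(5) = -145/2. On the right, S_1''(5) = 2c, so c = -145/4.

-36.2500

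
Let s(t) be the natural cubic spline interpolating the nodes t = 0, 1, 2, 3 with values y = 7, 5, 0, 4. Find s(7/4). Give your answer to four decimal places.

Put M_i = s'' at the i-th knot. Here h = (1, 1, 1) and Δ = (-2, -5, 4), so the interior equations h_(i-1)·M_(i-1) + 2(h_(i-1)+h_i)·M_i + h_i·M_(i+1) = 6(Δ_i − Δ_(i-1)) read
  1·M_0 + 4·M_1 + 1·M_2 = 6(Δ_1 - Δ_0) = -18
  1·M_1 + 4·M_2 + 1·M_3 = 6(Δ_2 - Δ_1) = 54
Natural end conditions: M_0 = M_3 = 0.
Hence M_0 = 0, M_1 = -42/5, M_2 = 78/5, M_3 = 0.
On [1, 2], s(t) = 5 - 24/5·(t - 1) - 21/5·(t - 1)² + 4·(t - 1)³.
With (t - 1) = 3/4: s(7/4) = 29/40.

0.7250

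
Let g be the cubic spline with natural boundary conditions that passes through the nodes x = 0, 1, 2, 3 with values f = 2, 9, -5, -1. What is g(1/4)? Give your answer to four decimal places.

5.3438

Write σ_i for g''(x_i). With h_i = 1, 1, 1 and divided differences Δ_i = 7, -14, 4, the continuity of g' gives the tridiagonal system
  1·σ_0 + 4·σ_1 + 1·σ_2 = 6(Δ_1 - Δ_0) = -126
  1·σ_1 + 4·σ_2 + 1·σ_3 = 6(Δ_2 - Δ_1) = 108
Natural end conditions: σ_0 = σ_3 = 0.
Solving: σ_0 = 0, σ_1 = -204/5, σ_2 = 186/5, σ_3 = 0.
On [0, 1], g(x) = 2 + 69/5·x + 0·x² - 34/5·x³.
With x = 1/4: g(1/4) = 171/32.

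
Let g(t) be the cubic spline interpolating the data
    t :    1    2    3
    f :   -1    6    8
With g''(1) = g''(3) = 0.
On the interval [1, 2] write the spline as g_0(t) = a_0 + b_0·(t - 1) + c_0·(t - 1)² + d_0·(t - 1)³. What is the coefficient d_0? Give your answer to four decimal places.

-1.2500

Write σ_i for g''(x_i). With h_i = 1, 1 and divided differences Δ_i = 7, 2, the continuity of g' gives the tridiagonal system
  1·σ_0 + 4·σ_1 + 1·σ_2 = 6(Δ_1 - Δ_0) = -30
Natural end conditions: σ_0 = σ_2 = 0.
Forward elimination and back-substitution give σ_0 = 0, σ_1 = -15/2, σ_2 = 0.
On [1, 2], with g_0(t) = a_0 + b_0·(t - 1) + c_0·(t - 1)² + d_0·(t - 1)³: c_0 = σ_0/2 = 0, d_0 = (σ_1 - σ_0)/(6h_0) = -5/4, b_0 = Δ_0 - h_0(2σ_0 + σ_1)/6 = 33/4.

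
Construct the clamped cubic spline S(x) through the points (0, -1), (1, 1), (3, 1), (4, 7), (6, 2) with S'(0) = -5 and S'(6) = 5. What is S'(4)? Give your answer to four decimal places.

Let M_i = S''(x_i). Step sizes h_i = 1, 2, 1, 2; slopes of the chords Δ_i = (y_(i+1) - y_i)/h_i = 2, 0, 6, -5/2.
  1·M_0 + 6·M_1 + 2·M_2 = 6(Δ_1 - Δ_0) = -12
  2·M_1 + 6·M_2 + 1·M_3 = 6(Δ_2 - Δ_1) = 36
  1·M_2 + 6·M_3 + 2·M_4 = 6(Δ_3 - Δ_2) = -51
Clamped end conditions give two more equations: 2h_0·M_0 + h_0·M_1 = 6(Δ_0 - S'(0)) = 42 and h_3·M_3 + 2h_3·M_4 = 6(S'(6) - Δ_3) = 45.
Forward elimination and back-substitution give M_0 = 2441/93, M_1 = -976/93, M_2 = 2299/186, M_3 = -1597/93, M_4 = 7379/372.
On [4, 6], S'(x) = b_3 + 2c_3·(x - 4) + 3d_3·(x - 4)² with b_3 = Δ_3 - h_3(2M_3 + M_4)/6 = 869/372, c_3 = M_3/2 = -1597/186, d_3 = (M_4 - M_3)/(6h_3) = 4589/1488. So S'(4) = 869/372.

2.3360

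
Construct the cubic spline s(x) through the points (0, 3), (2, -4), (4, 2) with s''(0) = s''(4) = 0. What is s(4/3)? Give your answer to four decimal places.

-2.8704

Let m_i = s''(x_i). Step sizes h_i = 2, 2; slopes of the chords Δ_i = (y_(i+1) - y_i)/h_i = -7/2, 3.
  2·m_0 + 8·m_1 + 2·m_2 = 6(Δ_1 - Δ_0) = 39
Natural end conditions: m_0 = m_2 = 0.
Solving the tridiagonal system: m_0 = 0, m_1 = 39/8, m_2 = 0.
On [0, 2], s(x) = 3 - 41/8·x + 0·x² + 13/32·x³.
With x = 4/3: s(4/3) = -155/54.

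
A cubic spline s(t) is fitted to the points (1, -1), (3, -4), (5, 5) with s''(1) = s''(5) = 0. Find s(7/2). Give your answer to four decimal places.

-2.7344

Let M_i = s''(x_i). Step sizes h_i = 2, 2; slopes of the chords Δ_i = (y_(i+1) - y_i)/h_i = -3/2, 9/2.
  2·M_0 + 8·M_1 + 2·M_2 = 6(Δ_1 - Δ_0) = 36
Natural end conditions: M_0 = M_2 = 0.
Solving the tridiagonal system: M_0 = 0, M_1 = 9/2, M_2 = 0.
On [3, 5], s(t) = -4 + 3/2·(t - 3) + 9/4·(t - 3)² - 3/8·(t - 3)³.
With (t - 3) = 1/2: s(7/2) = -175/64.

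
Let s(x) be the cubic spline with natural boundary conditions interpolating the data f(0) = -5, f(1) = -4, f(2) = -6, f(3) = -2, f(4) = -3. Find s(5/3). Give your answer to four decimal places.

Let m_i = s''(x_i). Step sizes h_i = 1, 1, 1, 1; slopes of the chords Δ_i = (y_(i+1) - y_i)/h_i = 1, -2, 4, -1.
  1·m_0 + 4·m_1 + 1·m_2 = 6(Δ_1 - Δ_0) = -18
  1·m_1 + 4·m_2 + 1·m_3 = 6(Δ_2 - Δ_1) = 36
  1·m_2 + 4·m_3 + 1·m_4 = 6(Δ_3 - Δ_2) = -30
Natural end conditions: m_0 = m_4 = 0.
Solving the tridiagonal system: m_0 = 0, m_1 = -111/14, m_2 = 96/7, m_3 = -153/14, m_4 = 0.
On [1, 2], s(x) = -4 - 23/14·(x - 1) - 111/28·(x - 1)² + 101/28·(x - 1)³.
With (x - 1) = 2/3: s(5/3) = -1094/189.

-5.7884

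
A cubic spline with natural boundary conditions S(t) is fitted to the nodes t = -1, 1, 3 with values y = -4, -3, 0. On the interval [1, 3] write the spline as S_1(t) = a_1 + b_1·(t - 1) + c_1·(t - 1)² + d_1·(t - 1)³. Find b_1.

1

Let M_i = S''(x_i). Step sizes h_i = 2, 2; slopes of the chords Δ_i = (y_(i+1) - y_i)/h_i = 1/2, 3/2.
  2·M_0 + 8·M_1 + 2·M_2 = 6(Δ_1 - Δ_0) = 6
Natural end conditions: M_0 = M_2 = 0.
Solving: M_0 = 0, M_1 = 3/4, M_2 = 0.
On [1, 3], with S_1(t) = a_1 + b_1·(t - 1) + c_1·(t - 1)² + d_1·(t - 1)³: c_1 = M_1/2 = 3/8, d_1 = (M_2 - M_1)/(6h_1) = -1/16, b_1 = Δ_1 - h_1(2M_1 + M_2)/6 = 1.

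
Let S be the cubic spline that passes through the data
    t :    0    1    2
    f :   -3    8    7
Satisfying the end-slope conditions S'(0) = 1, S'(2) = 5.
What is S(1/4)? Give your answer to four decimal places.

-1.4219

Let σ_i = S''(x_i). Step sizes h_i = 1, 1; slopes of the chords Δ_i = (y_(i+1) - y_i)/h_i = 11, -1.
  1·σ_0 + 4·σ_1 + 1·σ_2 = 6(Δ_1 - Δ_0) = -72
Clamped end conditions give two more equations: 2h_0·σ_0 + h_0·σ_1 = 6(Δ_0 - S'(0)) = 60 and h_1·σ_1 + 2h_1·σ_2 = 6(S'(2) - Δ_1) = 36.
Solving: σ_0 = 50, σ_1 = -40, σ_2 = 38.
On [0, 1], S(t) = -3 + 1·t + 25·t² - 15·t³.
With t = 1/4: S(1/4) = -91/64.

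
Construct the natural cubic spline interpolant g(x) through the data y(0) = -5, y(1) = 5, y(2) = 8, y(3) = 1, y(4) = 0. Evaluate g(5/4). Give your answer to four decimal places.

6.7486

Put M_i = g'' at the i-th knot. Here h = (1, 1, 1, 1) and Δ = (10, 3, -7, -1), so the interior equations h_(i-1)·M_(i-1) + 2(h_(i-1)+h_i)·M_i + h_i·M_(i+1) = 6(Δ_i − Δ_(i-1)) read
  1·M_0 + 4·M_1 + 1·M_2 = 6(Δ_1 - Δ_0) = -42
  1·M_1 + 4·M_2 + 1·M_3 = 6(Δ_2 - Δ_1) = -60
  1·M_2 + 4·M_3 + 1·M_4 = 6(Δ_3 - Δ_2) = 36
Natural end conditions: M_0 = M_4 = 0.
Hence M_0 = 0, M_1 = -177/28, M_2 = -117/7, M_3 = 369/28, M_4 = 0.
On [1, 2], g(x) = 5 + 221/28·(x - 1) - 177/56·(x - 1)² - 97/56·(x - 1)³.
With (x - 1) = 1/4: g(5/4) = 24187/3584.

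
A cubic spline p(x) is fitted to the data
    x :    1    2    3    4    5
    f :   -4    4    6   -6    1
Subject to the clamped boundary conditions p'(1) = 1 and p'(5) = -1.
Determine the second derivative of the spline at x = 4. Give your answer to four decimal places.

48.3571

Let σ_i = p''(x_i). Step sizes h_i = 1, 1, 1, 1; slopes of the chords Δ_i = (y_(i+1) - y_i)/h_i = 8, 2, -12, 7.
  1·σ_0 + 4·σ_1 + 1·σ_2 = 6(Δ_1 - Δ_0) = -36
  1·σ_1 + 4·σ_2 + 1·σ_3 = 6(Δ_2 - Δ_1) = -84
  1·σ_2 + 4·σ_3 + 1·σ_4 = 6(Δ_3 - Δ_2) = 114
Clamped end conditions give two more equations: 2h_0·σ_0 + h_0·σ_1 = 6(Δ_0 - p'(1)) = 42 and h_3·σ_3 + 2h_3·σ_4 = 6(p'(5) - Δ_3) = -48.
Solving the tridiagonal system: σ_0 = 691/28, σ_1 = -103/14, σ_2 = -125/4, σ_3 = 677/14, σ_4 = -1349/28.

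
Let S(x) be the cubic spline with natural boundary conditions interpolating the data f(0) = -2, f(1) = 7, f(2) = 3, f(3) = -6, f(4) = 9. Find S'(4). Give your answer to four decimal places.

Put σ_i = S'' at the i-th knot. Here h = (1, 1, 1, 1) and Δ = (9, -4, -9, 15), so the interior equations h_(i-1)·σ_(i-1) + 2(h_(i-1)+h_i)·σ_i + h_i·σ_(i+1) = 6(Δ_i − Δ_(i-1)) read
  1·σ_0 + 4·σ_1 + 1·σ_2 = 6(Δ_1 - Δ_0) = -78
  1·σ_1 + 4·σ_2 + 1·σ_3 = 6(Δ_2 - Δ_1) = -30
  1·σ_2 + 4·σ_3 + 1·σ_4 = 6(Δ_3 - Δ_2) = 144
Natural end conditions: σ_0 = σ_4 = 0.
Solving: σ_0 = 0, σ_1 = -453/28, σ_2 = -93/7, σ_3 = 1101/28, σ_4 = 0.
On [3, 4], S'(x) = b_3 + 2c_3·(x - 3) + 3d_3·(x - 3)² with b_3 = Δ_3 - h_3(2σ_3 + σ_4)/6 = 53/28, c_3 = σ_3/2 = 1101/56, d_3 = (σ_4 - σ_3)/(6h_3) = -367/56. So S'(4) = 1207/56.

21.5536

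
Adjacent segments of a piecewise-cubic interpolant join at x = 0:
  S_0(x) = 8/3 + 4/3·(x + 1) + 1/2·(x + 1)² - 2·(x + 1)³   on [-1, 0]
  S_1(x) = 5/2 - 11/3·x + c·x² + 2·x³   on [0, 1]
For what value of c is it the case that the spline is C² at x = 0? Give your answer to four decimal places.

-5.5000

S_0''(x) = 1 - 12·(x + 1), so S_0''(0) = -11. On the right, S_1''(0) = 2c, so c = -11/2.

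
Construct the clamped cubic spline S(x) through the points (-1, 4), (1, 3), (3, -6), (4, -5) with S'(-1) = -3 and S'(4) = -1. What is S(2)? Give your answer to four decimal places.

With m_i denoting the second derivative at x_i, h_i = 2, 2, 1, and Δ_i = (y_(i+1) − y_i)/h_i = -1/2, -9/2, 1:
  2·m_0 + 8·m_1 + 2·m_2 = 6(Δ_1 - Δ_0) = -24
  2·m_1 + 6·m_2 + 1·m_3 = 6(Δ_2 - Δ_1) = 33
Clamped end conditions give two more equations: 2h_0·m_0 + h_0·m_1 = 6(Δ_0 - S'(-1)) = 15 and h_2·m_2 + 2h_2·m_3 = 6(S'(4) - Δ_2) = -12.
Solving the tridiagonal system: m_0 = 170/23, m_1 = -335/46, m_2 = 224/23, m_3 = -250/23.
On [1, 3], S(x) = 3 - 133/46·(x - 1) - 335/92·(x - 1)² + 261/184·(x - 1)³.
With (x - 1) = 1: S(2) = -389/184.

-2.1141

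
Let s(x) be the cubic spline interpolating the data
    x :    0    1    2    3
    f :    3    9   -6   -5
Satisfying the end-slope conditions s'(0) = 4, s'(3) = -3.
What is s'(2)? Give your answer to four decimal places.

-8.3333

Put m_i = s'' at the i-th knot. Here h = (1, 1, 1) and Δ = (6, -15, 1), so the interior equations h_(i-1)·m_(i-1) + 2(h_(i-1)+h_i)·m_i + h_i·m_(i+1) = 6(Δ_i − Δ_(i-1)) read
  1·m_0 + 4·m_1 + 1·m_2 = 6(Δ_1 - Δ_0) = -126
  1·m_1 + 4·m_2 + 1·m_3 = 6(Δ_2 - Δ_1) = 96
Clamped end conditions give two more equations: 2h_0·m_0 + h_0·m_1 = 6(Δ_0 - s'(0)) = 12 and h_2·m_2 + 2h_2·m_3 = 6(s'(3) - Δ_2) = -24.
Solving the tridiagonal system: m_0 = 94/3, m_1 = -152/3, m_2 = 136/3, m_3 = -104/3.
On [2, 3], s'(x) = b_2 + 2c_2·(x - 2) + 3d_2·(x - 2)² with b_2 = Δ_2 - h_2(2m_2 + m_3)/6 = -25/3, c_2 = m_2/2 = 68/3, d_2 = (m_3 - m_2)/(6h_2) = -40/3. So s'(2) = -25/3.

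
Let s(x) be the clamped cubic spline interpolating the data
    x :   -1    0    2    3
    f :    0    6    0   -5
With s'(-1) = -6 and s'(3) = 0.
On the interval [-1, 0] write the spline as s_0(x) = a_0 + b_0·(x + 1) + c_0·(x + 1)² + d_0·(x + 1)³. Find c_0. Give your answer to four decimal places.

With m_i denoting the second derivative at x_i, h_i = 1, 2, 1, and Δ_i = (y_(i+1) − y_i)/h_i = 6, -3, -5:
  1·m_0 + 6·m_1 + 2·m_2 = 6(Δ_1 - Δ_0) = -54
  2·m_1 + 6·m_2 + 1·m_3 = 6(Δ_2 - Δ_1) = -12
Clamped end conditions give two more equations: 2h_0·m_0 + h_0·m_1 = 6(Δ_0 - s'(-1)) = 72 and h_2·m_2 + 2h_2·m_3 = 6(s'(3) - Δ_2) = 30.
Forward elimination and back-substitution give m_0 = 222/5, m_1 = -84/5, m_2 = 6/5, m_3 = 72/5.
On [-1, 0], with s_0(x) = a_0 + b_0·(x + 1) + c_0·(x + 1)² + d_0·(x + 1)³: c_0 = m_0/2 = 111/5, d_0 = (m_1 - m_0)/(6h_0) = -51/5, b_0 = Δ_0 - h_0(2m_0 + m_1)/6 = -6.

22.2000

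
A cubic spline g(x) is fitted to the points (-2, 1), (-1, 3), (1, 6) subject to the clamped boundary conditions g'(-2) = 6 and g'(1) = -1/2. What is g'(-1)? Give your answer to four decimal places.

With M_i denoting the second derivative at x_i, h_i = 1, 2, and Δ_i = (y_(i+1) − y_i)/h_i = 2, 3/2:
  1·M_0 + 6·M_1 + 2·M_2 = 6(Δ_1 - Δ_0) = -3
Clamped end conditions give two more equations: 2h_0·M_0 + h_0·M_1 = 6(Δ_0 - g'(-2)) = -24 and h_1·M_1 + 2h_1·M_2 = 6(g'(1) - Δ_1) = -12.
Solving: M_0 = -41/3, M_1 = 10/3, M_2 = -14/3.
On [-1, 1], g'(x) = b_1 + 2c_1·(x + 1) + 3d_1·(x + 1)² with b_1 = Δ_1 - h_1(2M_1 + M_2)/6 = 5/6, c_1 = M_1/2 = 5/3, d_1 = (M_2 - M_1)/(6h_1) = -2/3. So g'(-1) = 5/6.

0.8333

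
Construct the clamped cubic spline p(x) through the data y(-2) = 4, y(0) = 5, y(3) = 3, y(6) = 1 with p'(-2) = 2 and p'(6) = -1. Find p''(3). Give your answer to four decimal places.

With M_i denoting the second derivative at x_i, h_i = 2, 3, 3, and Δ_i = (y_(i+1) − y_i)/h_i = 1/2, -2/3, -2/3:
  2·M_0 + 10·M_1 + 3·M_2 = 6(Δ_1 - Δ_0) = -7
  3·M_1 + 12·M_2 + 3·M_3 = 6(Δ_2 - Δ_1) = 0
Clamped end conditions give two more equations: 2h_0·M_0 + h_0·M_1 = 6(Δ_0 - p'(-2)) = -9 and h_2·M_2 + 2h_2·M_3 = 6(p'(6) - Δ_2) = -2.
Hence M_0 = -79/38, M_1 = -13/38, M_2 = 11/57, M_3 = -49/114.

0.1930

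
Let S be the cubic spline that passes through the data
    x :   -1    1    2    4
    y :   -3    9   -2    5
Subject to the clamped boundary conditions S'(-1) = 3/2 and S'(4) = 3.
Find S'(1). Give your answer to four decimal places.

Write M_i for S''(x_i). With h_i = 2, 1, 2 and divided differences Δ_i = 6, -11, 7/2, the continuity of S' gives the tridiagonal system
  2·M_0 + 6·M_1 + 1·M_2 = 6(Δ_1 - Δ_0) = -102
  1·M_1 + 6·M_2 + 2·M_3 = 6(Δ_2 - Δ_1) = 87
Clamped end conditions give two more equations: 2h_0·M_0 + h_0·M_1 = 6(Δ_0 - S'(-1)) = 27 and h_2·M_2 + 2h_2·M_3 = 6(S'(4) - Δ_2) = -3.
Hence M_0 = 165/8, M_1 = -111/4, M_2 = 93/4, M_3 = -99/8.
On [1, 2], S'(x) = b_1 + 2c_1·(x - 1) + 3d_1·(x - 1)² with b_1 = Δ_1 - h_1(2M_1 + M_2)/6 = -45/8, c_1 = M_1/2 = -111/8, d_1 = (M_2 - M_1)/(6h_1) = 17/2. So S'(1) = -45/8.

-5.6250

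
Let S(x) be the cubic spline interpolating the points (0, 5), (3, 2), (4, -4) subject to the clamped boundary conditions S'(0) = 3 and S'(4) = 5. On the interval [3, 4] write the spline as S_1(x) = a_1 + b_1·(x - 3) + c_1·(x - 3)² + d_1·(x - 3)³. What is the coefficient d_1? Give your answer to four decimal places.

7.6250

Put M_i = S'' at the i-th knot. Here h = (3, 1) and Δ = (-1, -6), so the interior equations h_(i-1)·M_(i-1) + 2(h_(i-1)+h_i)·M_i + h_i·M_(i+1) = 6(Δ_i − Δ_(i-1)) read
  3·M_0 + 8·M_1 + 1·M_2 = 6(Δ_1 - Δ_0) = -30
Clamped end conditions give two more equations: 2h_0·M_0 + h_0·M_1 = 6(Δ_0 - S'(0)) = -24 and h_1·M_1 + 2h_1·M_2 = 6(S'(4) - Δ_1) = 66.
Forward elimination and back-substitution give M_0 = 1/4, M_1 = -17/2, M_2 = 149/4.
On [3, 4], with S_1(x) = a_1 + b_1·(x - 3) + c_1·(x - 3)² + d_1·(x - 3)³: c_1 = M_1/2 = -17/4, d_1 = (M_2 - M_1)/(6h_1) = 61/8, b_1 = Δ_1 - h_1(2M_1 + M_2)/6 = -75/8.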